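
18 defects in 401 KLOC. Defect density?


Defect density = defects / KLOC
Defect density = 18 / 401
Defect density = 0.045 defects/KLOC

0.045 defects/KLOC


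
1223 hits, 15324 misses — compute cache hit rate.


Formula: hit rate = hits / (hits + misses) * 100
hit rate = 1223 / (1223 + 15324) * 100
hit rate = 1223 / 16547 * 100
hit rate = 7.39%

7.39%


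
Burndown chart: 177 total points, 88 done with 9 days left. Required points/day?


Formula: Required rate = Remaining points / Days left
Remaining = 177 - 88 = 89 points
Required rate = 89 / 9 = 9.89 points/day

9.89 points/day


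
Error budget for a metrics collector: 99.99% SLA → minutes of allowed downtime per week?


Formula: allowed downtime = period * (100 - SLA) / 100
Period (week) = 10080 minutes
Unavailability fraction = (100 - 99.99) / 100
Allowed downtime = 10080 * (100 - 99.99) / 100
Allowed downtime = 1.008 minutes

1.008 minutes


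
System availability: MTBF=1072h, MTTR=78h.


Availability = MTBF / (MTBF + MTTR)
Availability = 1072 / (1072 + 78)
Availability = 1072 / 1150
Availability = 93.2174%

93.2174%


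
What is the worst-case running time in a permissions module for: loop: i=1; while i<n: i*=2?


Reasoning: i doubles each step so iterations are log2(n)
Complexity: O(log n)

O(log n)


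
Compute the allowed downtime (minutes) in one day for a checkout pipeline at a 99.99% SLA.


Formula: allowed downtime = period * (100 - SLA) / 100
Period (day) = 1440 minutes
Unavailability fraction = (100 - 99.99) / 100
Allowed downtime = 1440 * (100 - 99.99) / 100
Allowed downtime = 0.144 minutes

0.144 minutes


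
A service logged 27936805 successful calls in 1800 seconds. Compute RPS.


Formula: throughput = requests / seconds
throughput = 27936805 / 1800
throughput = 15520.45 requests/second

15520.45 requests/second


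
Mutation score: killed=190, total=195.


Mutation score = killed / total * 100
Mutation score = 190 / 195 * 100
Mutation score = 97.44%

97.44%


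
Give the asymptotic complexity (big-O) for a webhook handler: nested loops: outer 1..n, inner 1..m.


Reasoning: product of independent bounds
Complexity: O(n*m)

O(n*m)


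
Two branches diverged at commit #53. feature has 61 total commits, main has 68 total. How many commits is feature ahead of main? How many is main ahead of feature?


Common ancestor: commit #53
feature commits after divergence: 61 - 53 = 8
main commits after divergence: 68 - 53 = 15
feature is 8 commits ahead of main
main is 15 commits ahead of feature

feature ahead: 8, main ahead: 15


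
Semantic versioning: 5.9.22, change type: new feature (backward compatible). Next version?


Current: 5.9.22
Change category: 'new feature (backward compatible)' → minor bump
SemVer rule: minor bump → increment MINOR, reset PATCH to 0 (MAJOR unchanged)
New: 5.10.0

5.10.0


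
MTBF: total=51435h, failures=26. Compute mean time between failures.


Formula: MTBF = Total operating time / Number of failures
MTBF = 51435 / 26
MTBF = 1978.27 hours

1978.27 hours


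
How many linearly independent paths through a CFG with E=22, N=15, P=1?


Formula: V(G) = E - N + 2P
V(G) = 22 - 15 + 2*1
V(G) = 7 + 2
V(G) = 9

9


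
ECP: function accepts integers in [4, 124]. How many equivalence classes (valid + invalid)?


Valid range: [4, 124]
Class 1: x < 4 — invalid
Class 2: 4 ≤ x ≤ 124 — valid
Class 3: x > 124 — invalid
Total equivalence classes: 3

3 equivalence classes


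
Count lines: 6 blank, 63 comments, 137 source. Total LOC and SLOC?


Total LOC = blank + comment + code
Total LOC = 6 + 63 + 137 = 206
SLOC (source only) = code = 137

Total LOC: 206, SLOC: 137


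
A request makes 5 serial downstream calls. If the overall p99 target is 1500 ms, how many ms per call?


Formula: per_stage = total_budget / stages
per_stage = 1500 / 5
per_stage = 300.0 ms

300.0 ms


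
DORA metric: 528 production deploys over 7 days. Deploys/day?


Formula: deployments per day = releases / days
= 528 / 7
= 75.429 deploys/day
(equivalently, 528.0 deploys/week)

75.429 deploys/day


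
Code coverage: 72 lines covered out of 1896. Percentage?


Coverage = covered / total * 100
Coverage = 72 / 1896 * 100
Coverage = 3.8%

3.8%


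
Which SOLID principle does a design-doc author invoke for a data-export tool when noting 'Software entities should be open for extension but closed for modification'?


This describes the Open/Closed Principle (OCP)

Open/Closed Principle (OCP)


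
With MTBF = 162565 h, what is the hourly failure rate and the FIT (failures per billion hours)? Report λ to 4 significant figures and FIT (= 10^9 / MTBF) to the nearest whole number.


Formula: λ = 1 / MTBF; FIT = λ × 1e9 = 1e9 / MTBF
λ = 1 / 162565 ≈ 6.151e-06 failures/hour
FIT = 1e9 / 162565 ≈ 6151 failures per 1e9 hours (nearest whole number)

λ = 6.151e-06 /h, FIT = 6151


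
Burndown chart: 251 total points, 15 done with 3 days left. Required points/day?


Formula: Required rate = Remaining points / Days left
Remaining = 251 - 15 = 236 points
Required rate = 236 / 3 = 78.67 points/day

78.67 points/day


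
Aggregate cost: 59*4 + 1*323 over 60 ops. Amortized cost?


Formula: Amortized cost = Total cost / Operations
Total cost = (59 * 4) + (1 * 323)
Total cost = 236 + 323 = 559
Amortized = 559 / 60 = 9.3167

9.3167


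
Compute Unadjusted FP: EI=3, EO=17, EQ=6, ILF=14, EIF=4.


UFP = EI*4 + EO*5 + EQ*4 + ILF*10 + EIF*7
UFP = 3*4 + 17*5 + 6*4 + 14*10 + 4*7
UFP = 12 + 85 + 24 + 140 + 28
UFP = 289

289


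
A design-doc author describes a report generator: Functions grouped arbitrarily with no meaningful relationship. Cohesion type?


Reasoning: Worst: random grouping
Type: Coincidental cohesion

Coincidental cohesion


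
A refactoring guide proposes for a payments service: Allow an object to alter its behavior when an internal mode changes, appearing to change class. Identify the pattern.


This matches the State pattern

State


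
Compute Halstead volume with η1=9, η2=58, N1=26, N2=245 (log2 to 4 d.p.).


Formula: V = N * log2(η), where N = N1 + N2 and η = η1 + η2
η = 9 + 58 = 67
N = 26 + 245 = 271
log2(67) ≈ 6.0661
V = 271 * 6.0661 = 1643.91

1643.91


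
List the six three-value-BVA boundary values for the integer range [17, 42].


Range: [17, 42]
Boundaries: just below min, min, min+1, max-1, max, just above max
Values: [16, 17, 18, 41, 42, 43]

[16, 17, 18, 41, 42, 43]


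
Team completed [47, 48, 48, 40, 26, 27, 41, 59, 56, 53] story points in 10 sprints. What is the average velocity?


Formula: Avg velocity = Total points / Number of sprints
Points: [47, 48, 48, 40, 26, 27, 41, 59, 56, 53]
Sum = 47 + 48 + 48 + 40 + 26 + 27 + 41 + 59 + 56 + 53 = 445
Avg velocity = 445 / 10 = 44.5 points/sprint

44.5 points/sprint


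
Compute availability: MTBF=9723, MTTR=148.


Availability = MTBF / (MTBF + MTTR)
Availability = 9723 / (9723 + 148)
Availability = 9723 / 9871
Availability = 98.5007%

98.5007%


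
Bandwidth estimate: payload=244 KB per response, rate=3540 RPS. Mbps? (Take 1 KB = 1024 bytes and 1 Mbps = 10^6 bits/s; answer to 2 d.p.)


Formula: Mbps = payload_bytes * RPS * 8 / 1e6
Payload per request = 244 KB = 244 * 1024 = 249856 bytes
Total bytes/sec = 249856 * 3540 = 884490240
Total bits/sec = 884490240 * 8 = 7075921920
Mbps = 7075921920 / 1e6 = 7075.92

7075.92 Mbps


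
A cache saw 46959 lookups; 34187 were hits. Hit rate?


Formula: hit rate = hits / (hits + misses) * 100
hit rate = 34187 / (34187 + 12772) * 100
hit rate = 34187 / 46959 * 100
hit rate = 72.8%

72.8%


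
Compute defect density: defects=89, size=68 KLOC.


Defect density = defects / KLOC
Defect density = 89 / 68
Defect density = 1.309 defects/KLOC

1.309 defects/KLOC


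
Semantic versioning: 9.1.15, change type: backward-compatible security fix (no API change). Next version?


Current: 9.1.15
Change category: 'backward-compatible security fix (no API change)' → patch bump
SemVer rule: patch bump → increment PATCH (MAJOR and MINOR unchanged)
New: 9.1.16

9.1.16


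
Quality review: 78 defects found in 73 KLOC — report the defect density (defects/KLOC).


Defect density = defects / KLOC
Defect density = 78 / 73
Defect density = 1.068 defects/KLOC

1.068 defects/KLOC


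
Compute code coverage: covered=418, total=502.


Coverage = covered / total * 100
Coverage = 418 / 502 * 100
Coverage = 83.27%

83.27%


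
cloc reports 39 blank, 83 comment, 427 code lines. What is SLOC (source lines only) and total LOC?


Total LOC = blank + comment + code
Total LOC = 39 + 83 + 427 = 549
SLOC (source only) = code = 427

Total LOC: 549, SLOC: 427


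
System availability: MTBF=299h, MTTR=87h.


Availability = MTBF / (MTBF + MTTR)
Availability = 299 / (299 + 87)
Availability = 299 / 386
Availability = 77.4611%

77.4611%


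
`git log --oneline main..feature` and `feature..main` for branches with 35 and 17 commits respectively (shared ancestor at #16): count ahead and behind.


Common ancestor: commit #16
feature commits after divergence: 35 - 16 = 19
main commits after divergence: 17 - 16 = 1
feature is 19 commits ahead of main
main is 1 commits ahead of feature

feature ahead: 19, main ahead: 1


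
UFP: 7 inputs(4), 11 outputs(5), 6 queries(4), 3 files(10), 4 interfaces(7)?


UFP = EI*4 + EO*5 + EQ*4 + ILF*10 + EIF*7
UFP = 7*4 + 11*5 + 6*4 + 3*10 + 4*7
UFP = 28 + 55 + 24 + 30 + 28
UFP = 165

165


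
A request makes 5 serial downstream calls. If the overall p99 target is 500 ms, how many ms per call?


Formula: per_stage = total_budget / stages
per_stage = 500 / 5
per_stage = 100.0 ms

100.0 ms


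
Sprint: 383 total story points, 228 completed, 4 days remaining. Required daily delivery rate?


Formula: Required rate = Remaining points / Days left
Remaining = 383 - 228 = 155 points
Required rate = 155 / 4 = 38.75 points/day

38.75 points/day


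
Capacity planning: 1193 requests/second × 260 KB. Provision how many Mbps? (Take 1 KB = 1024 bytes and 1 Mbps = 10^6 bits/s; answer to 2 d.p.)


Formula: Mbps = payload_bytes * RPS * 8 / 1e6
Payload per request = 260 KB = 260 * 1024 = 266240 bytes
Total bytes/sec = 266240 * 1193 = 317624320
Total bits/sec = 317624320 * 8 = 2540994560
Mbps = 2540994560 / 1e6 = 2540.99

2540.99 Mbps


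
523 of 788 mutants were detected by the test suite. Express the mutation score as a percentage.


Mutation score = killed / total * 100
Mutation score = 523 / 788 * 100
Mutation score = 66.37%

66.37%


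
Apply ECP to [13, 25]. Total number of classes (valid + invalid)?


Valid range: [13, 25]
Class 1: x < 13 — invalid
Class 2: 13 ≤ x ≤ 25 — valid
Class 3: x > 25 — invalid
Total equivalence classes: 3

3 equivalence classes


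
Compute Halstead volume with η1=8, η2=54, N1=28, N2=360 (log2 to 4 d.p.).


Formula: V = N * log2(η), where N = N1 + N2 and η = η1 + η2
η = 8 + 54 = 62
N = 28 + 360 = 388
log2(62) ≈ 5.9542
V = 388 * 5.9542 = 2310.23

2310.23


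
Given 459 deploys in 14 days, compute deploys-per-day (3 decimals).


Formula: deployments per day = releases / days
= 459 / 14
= 32.786 deploys/day
(equivalently, 229.5 deploys/week)

32.786 deploys/day


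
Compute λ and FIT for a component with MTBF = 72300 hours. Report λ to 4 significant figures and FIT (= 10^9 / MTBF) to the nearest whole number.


Formula: λ = 1 / MTBF; FIT = λ × 1e9 = 1e9 / MTBF
λ = 1 / 72300 ≈ 1.383e-05 failures/hour
FIT = 1e9 / 72300 ≈ 13831 failures per 1e9 hours (nearest whole number)

λ = 1.383e-05 /h, FIT = 13831


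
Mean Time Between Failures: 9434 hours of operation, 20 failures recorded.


Formula: MTBF = Total operating time / Number of failures
MTBF = 9434 / 20
MTBF = 471.7 hours

471.7 hours


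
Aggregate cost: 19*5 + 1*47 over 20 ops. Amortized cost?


Formula: Amortized cost = Total cost / Operations
Total cost = (19 * 5) + (1 * 47)
Total cost = 95 + 47 = 142
Amortized = 142 / 20 = 7.1

7.1


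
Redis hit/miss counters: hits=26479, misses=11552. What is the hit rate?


Formula: hit rate = hits / (hits + misses) * 100
hit rate = 26479 / (26479 + 11552) * 100
hit rate = 26479 / 38031 * 100
hit rate = 69.62%

69.62%


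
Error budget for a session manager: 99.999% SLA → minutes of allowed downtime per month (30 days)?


Formula: allowed downtime = period * (100 - SLA) / 100
Period (month (30 days)) = 43200 minutes
Unavailability fraction = (100 - 99.999) / 100
Allowed downtime = 43200 * (100 - 99.999) / 100
Allowed downtime = 0.432 minutes

0.432 minutes


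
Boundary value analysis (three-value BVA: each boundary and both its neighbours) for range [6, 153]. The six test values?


Range: [6, 153]
Boundaries: just below min, min, min+1, max-1, max, just above max
Values: [5, 6, 7, 152, 153, 154]

[5, 6, 7, 152, 153, 154]


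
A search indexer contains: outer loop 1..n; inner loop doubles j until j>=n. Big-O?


Reasoning: linear outer times logarithmic inner
Complexity: O(n log n)

O(n log n)


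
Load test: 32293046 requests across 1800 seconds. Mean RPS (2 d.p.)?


Formula: throughput = requests / seconds
throughput = 32293046 / 1800
throughput = 17940.58 requests/second

17940.58 requests/second


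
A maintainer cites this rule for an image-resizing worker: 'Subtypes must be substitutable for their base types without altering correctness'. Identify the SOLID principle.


This describes the Liskov Substitution Principle (LSP)

Liskov Substitution Principle (LSP)


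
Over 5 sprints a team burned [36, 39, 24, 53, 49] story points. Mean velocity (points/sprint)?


Formula: Avg velocity = Total points / Number of sprints
Points: [36, 39, 24, 53, 49]
Sum = 36 + 39 + 24 + 53 + 49 = 201
Avg velocity = 201 / 5 = 40.2 points/sprint

40.2 points/sprint


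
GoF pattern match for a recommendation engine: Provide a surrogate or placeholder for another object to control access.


This matches the Proxy pattern

Proxy


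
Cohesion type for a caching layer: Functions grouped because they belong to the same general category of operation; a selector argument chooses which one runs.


Reasoning: Grouped by category of activity, not by data or sequence
Type: Logical cohesion

Logical cohesion


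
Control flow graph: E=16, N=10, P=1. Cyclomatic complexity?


Formula: V(G) = E - N + 2P
V(G) = 16 - 10 + 2*1
V(G) = 6 + 2
V(G) = 8

8


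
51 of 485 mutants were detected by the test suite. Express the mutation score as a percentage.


Mutation score = killed / total * 100
Mutation score = 51 / 485 * 100
Mutation score = 10.52%

10.52%


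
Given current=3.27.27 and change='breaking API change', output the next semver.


Current: 3.27.27
Change category: 'breaking API change' → major bump
SemVer rule: major bump → increment MAJOR, reset MINOR and PATCH to 0
New: 4.0.0

4.0.0


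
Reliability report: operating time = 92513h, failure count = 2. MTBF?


Formula: MTBF = Total operating time / Number of failures
MTBF = 92513 / 2
MTBF = 46256.5 hours

46256.5 hours


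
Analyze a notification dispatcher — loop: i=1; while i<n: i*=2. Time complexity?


Reasoning: i doubles each step so iterations are log2(n)
Complexity: O(log n)

O(log n)


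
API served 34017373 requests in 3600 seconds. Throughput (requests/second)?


Formula: throughput = requests / seconds
throughput = 34017373 / 3600
throughput = 9449.27 requests/second

9449.27 requests/second


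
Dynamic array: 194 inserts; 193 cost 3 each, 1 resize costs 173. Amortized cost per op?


Formula: Amortized cost = Total cost / Operations
Total cost = (193 * 3) + (1 * 173)
Total cost = 579 + 173 = 752
Amortized = 752 / 194 = 3.8763

3.8763


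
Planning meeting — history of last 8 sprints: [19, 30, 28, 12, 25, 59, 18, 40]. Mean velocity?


Formula: Avg velocity = Total points / Number of sprints
Points: [19, 30, 28, 12, 25, 59, 18, 40]
Sum = 19 + 30 + 28 + 12 + 25 + 59 + 18 + 40 = 231
Avg velocity = 231 / 8 = 28.88 points/sprint

28.88 points/sprint


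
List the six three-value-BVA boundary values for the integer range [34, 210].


Range: [34, 210]
Boundaries: just below min, min, min+1, max-1, max, just above max
Values: [33, 34, 35, 209, 210, 211]

[33, 34, 35, 209, 210, 211]


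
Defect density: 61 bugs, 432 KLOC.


Defect density = defects / KLOC
Defect density = 61 / 432
Defect density = 0.141 defects/KLOC

0.141 defects/KLOC


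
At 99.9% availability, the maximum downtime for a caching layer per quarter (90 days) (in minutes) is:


Formula: allowed downtime = period * (100 - SLA) / 100
Period (quarter (90 days)) = 129600 minutes
Unavailability fraction = (100 - 99.9) / 100
Allowed downtime = 129600 * (100 - 99.9) / 100
Allowed downtime = 129.6 minutes

129.6 minutes


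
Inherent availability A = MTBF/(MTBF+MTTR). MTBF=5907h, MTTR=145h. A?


Availability = MTBF / (MTBF + MTTR)
Availability = 5907 / (5907 + 145)
Availability = 5907 / 6052
Availability = 97.6041%

97.6041%


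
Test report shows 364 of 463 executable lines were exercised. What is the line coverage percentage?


Coverage = covered / total * 100
Coverage = 364 / 463 * 100
Coverage = 78.62%

78.62%


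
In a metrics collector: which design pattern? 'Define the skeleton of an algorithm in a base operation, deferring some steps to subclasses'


This matches the Template Method pattern

Template Method


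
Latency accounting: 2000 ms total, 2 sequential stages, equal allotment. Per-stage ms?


Formula: per_stage = total_budget / stages
per_stage = 2000 / 2
per_stage = 1000.0 ms

1000.0 ms


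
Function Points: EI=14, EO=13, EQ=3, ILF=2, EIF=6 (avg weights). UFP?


UFP = EI*4 + EO*5 + EQ*4 + ILF*10 + EIF*7
UFP = 14*4 + 13*5 + 3*4 + 2*10 + 6*7
UFP = 56 + 65 + 12 + 20 + 42
UFP = 195

195


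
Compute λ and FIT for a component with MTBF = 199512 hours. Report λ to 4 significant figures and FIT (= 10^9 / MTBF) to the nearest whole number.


Formula: λ = 1 / MTBF; FIT = λ × 1e9 = 1e9 / MTBF
λ = 1 / 199512 ≈ 5.012e-06 failures/hour
FIT = 1e9 / 199512 ≈ 5012 failures per 1e9 hours (nearest whole number)

λ = 5.012e-06 /h, FIT = 5012


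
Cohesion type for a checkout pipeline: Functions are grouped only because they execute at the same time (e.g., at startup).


Reasoning: Related by timing only
Type: Temporal cohesion

Temporal cohesion


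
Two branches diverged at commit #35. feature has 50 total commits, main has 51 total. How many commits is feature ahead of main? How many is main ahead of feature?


Common ancestor: commit #35
feature commits after divergence: 50 - 35 = 15
main commits after divergence: 51 - 35 = 16
feature is 15 commits ahead of main
main is 16 commits ahead of feature

feature ahead: 15, main ahead: 16


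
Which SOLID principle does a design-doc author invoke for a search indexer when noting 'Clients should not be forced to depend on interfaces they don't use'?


This describes the Interface Segregation Principle (ISP)

Interface Segregation Principle (ISP)


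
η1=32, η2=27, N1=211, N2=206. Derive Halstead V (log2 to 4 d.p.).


Formula: V = N * log2(η), where N = N1 + N2 and η = η1 + η2
η = 32 + 27 = 59
N = 211 + 206 = 417
log2(59) ≈ 5.8826
V = 417 * 5.8826 = 2453.04

2453.04


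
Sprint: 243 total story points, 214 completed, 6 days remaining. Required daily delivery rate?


Formula: Required rate = Remaining points / Days left
Remaining = 243 - 214 = 29 points
Required rate = 29 / 6 = 4.83 points/day

4.83 points/day


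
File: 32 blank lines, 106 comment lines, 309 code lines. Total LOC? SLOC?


Total LOC = blank + comment + code
Total LOC = 32 + 106 + 309 = 447
SLOC (source only) = code = 309

Total LOC: 447, SLOC: 309


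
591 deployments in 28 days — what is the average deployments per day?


Formula: deployments per day = releases / days
= 591 / 28
= 21.107 deploys/day
(equivalently, 147.75 deploys/week)

21.107 deploys/day


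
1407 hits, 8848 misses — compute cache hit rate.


Formula: hit rate = hits / (hits + misses) * 100
hit rate = 1407 / (1407 + 8848) * 100
hit rate = 1407 / 10255 * 100
hit rate = 13.72%

13.72%


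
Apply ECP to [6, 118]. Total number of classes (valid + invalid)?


Valid range: [6, 118]
Class 1: x < 6 — invalid
Class 2: 6 ≤ x ≤ 118 — valid
Class 3: x > 118 — invalid
Total equivalence classes: 3

3 equivalence classes


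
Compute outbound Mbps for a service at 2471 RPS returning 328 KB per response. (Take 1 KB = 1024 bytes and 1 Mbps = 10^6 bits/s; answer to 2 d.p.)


Formula: Mbps = payload_bytes * RPS * 8 / 1e6
Payload per request = 328 KB = 328 * 1024 = 335872 bytes
Total bytes/sec = 335872 * 2471 = 829939712
Total bits/sec = 829939712 * 8 = 6639517696
Mbps = 6639517696 / 1e6 = 6639.52

6639.52 Mbps


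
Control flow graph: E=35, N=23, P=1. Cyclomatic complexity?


Formula: V(G) = E - N + 2P
V(G) = 35 - 23 + 2*1
V(G) = 12 + 2
V(G) = 14

14


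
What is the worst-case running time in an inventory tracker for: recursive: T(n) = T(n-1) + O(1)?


Reasoning: linear recursion with constant work per frame
Complexity: O(n)

O(n)


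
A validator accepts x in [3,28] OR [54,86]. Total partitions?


Valid ranges: [3,28] and [54,86]
Class 1: x < 3 — invalid
Class 2: 3 ≤ x ≤ 28 — valid
Class 3: 28 < x < 54 — invalid (gap between ranges)
Class 4: 54 ≤ x ≤ 86 — valid
Class 5: x > 86 — invalid
Total equivalence classes: 5

5 equivalence classes


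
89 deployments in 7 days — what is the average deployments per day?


Formula: deployments per day = releases / days
= 89 / 7
= 12.714 deploys/day
(equivalently, 89.0 deploys/week)

12.714 deploys/day


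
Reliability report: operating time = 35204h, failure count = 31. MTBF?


Formula: MTBF = Total operating time / Number of failures
MTBF = 35204 / 31
MTBF = 1135.61 hours

1135.61 hours


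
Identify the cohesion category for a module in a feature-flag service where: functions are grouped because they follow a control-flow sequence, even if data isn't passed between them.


Reasoning: Grouped by order of execution within a routine, not by data flow
Type: Procedural cohesion

Procedural cohesion


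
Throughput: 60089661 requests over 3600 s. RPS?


Formula: throughput = requests / seconds
throughput = 60089661 / 3600
throughput = 16691.57 requests/second

16691.57 requests/second


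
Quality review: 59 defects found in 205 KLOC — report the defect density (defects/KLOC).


Defect density = defects / KLOC
Defect density = 59 / 205
Defect density = 0.288 defects/KLOC

0.288 defects/KLOC


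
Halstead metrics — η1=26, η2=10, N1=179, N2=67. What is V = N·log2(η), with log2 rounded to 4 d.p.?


Formula: V = N * log2(η), where N = N1 + N2 and η = η1 + η2
η = 26 + 10 = 36
N = 179 + 67 = 246
log2(36) ≈ 5.1699
V = 246 * 5.1699 = 1271.80

1271.80


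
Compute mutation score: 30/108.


Mutation score = killed / total * 100
Mutation score = 30 / 108 * 100
Mutation score = 27.78%

27.78%


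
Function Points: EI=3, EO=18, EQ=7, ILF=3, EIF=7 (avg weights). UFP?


UFP = EI*4 + EO*5 + EQ*4 + ILF*10 + EIF*7
UFP = 3*4 + 18*5 + 7*4 + 3*10 + 7*7
UFP = 12 + 90 + 28 + 30 + 49
UFP = 209

209


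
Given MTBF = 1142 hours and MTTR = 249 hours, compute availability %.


Availability = MTBF / (MTBF + MTTR)
Availability = 1142 / (1142 + 249)
Availability = 1142 / 1391
Availability = 82.0992%

82.0992%


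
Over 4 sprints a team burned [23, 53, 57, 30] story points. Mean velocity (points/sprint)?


Formula: Avg velocity = Total points / Number of sprints
Points: [23, 53, 57, 30]
Sum = 23 + 53 + 57 + 30 = 163
Avg velocity = 163 / 4 = 40.75 points/sprint

40.75 points/sprint


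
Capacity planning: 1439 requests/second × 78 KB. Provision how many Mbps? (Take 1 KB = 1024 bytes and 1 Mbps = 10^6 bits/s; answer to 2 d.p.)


Formula: Mbps = payload_bytes * RPS * 8 / 1e6
Payload per request = 78 KB = 78 * 1024 = 79872 bytes
Total bytes/sec = 79872 * 1439 = 114935808
Total bits/sec = 114935808 * 8 = 919486464
Mbps = 919486464 / 1e6 = 919.49

919.49 Mbps


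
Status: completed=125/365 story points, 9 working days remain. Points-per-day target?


Formula: Required rate = Remaining points / Days left
Remaining = 365 - 125 = 240 points
Required rate = 240 / 9 = 26.67 points/day

26.67 points/day


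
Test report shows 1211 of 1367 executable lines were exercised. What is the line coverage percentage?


Coverage = covered / total * 100
Coverage = 1211 / 1367 * 100
Coverage = 88.59%

88.59%


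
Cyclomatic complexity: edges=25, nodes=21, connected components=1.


Formula: V(G) = E - N + 2P
V(G) = 25 - 21 + 2*1
V(G) = 4 + 2
V(G) = 6

6


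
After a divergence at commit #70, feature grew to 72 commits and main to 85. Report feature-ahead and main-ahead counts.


Common ancestor: commit #70
feature commits after divergence: 72 - 70 = 2
main commits after divergence: 85 - 70 = 15
feature is 2 commits ahead of main
main is 15 commits ahead of feature

feature ahead: 2, main ahead: 15


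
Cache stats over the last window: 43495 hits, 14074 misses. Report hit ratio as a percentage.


Formula: hit rate = hits / (hits + misses) * 100
hit rate = 43495 / (43495 + 14074) * 100
hit rate = 43495 / 57569 * 100
hit rate = 75.55%

75.55%


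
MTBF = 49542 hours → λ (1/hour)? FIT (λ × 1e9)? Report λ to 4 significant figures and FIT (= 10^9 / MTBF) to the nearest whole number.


Formula: λ = 1 / MTBF; FIT = λ × 1e9 = 1e9 / MTBF
λ = 1 / 49542 ≈ 2.018e-05 failures/hour
FIT = 1e9 / 49542 ≈ 20185 failures per 1e9 hours (nearest whole number)

λ = 2.018e-05 /h, FIT = 20185


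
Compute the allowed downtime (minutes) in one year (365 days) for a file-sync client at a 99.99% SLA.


Formula: allowed downtime = period * (100 - SLA) / 100
Period (year (365 days)) = 525600 minutes
Unavailability fraction = (100 - 99.99) / 100
Allowed downtime = 525600 * (100 - 99.99) / 100
Allowed downtime = 52.56 minutes

52.56 minutes


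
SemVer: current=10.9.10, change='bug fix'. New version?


Current: 10.9.10
Change category: 'bug fix' → patch bump
SemVer rule: patch bump → increment PATCH (MAJOR and MINOR unchanged)
New: 10.9.11

10.9.11


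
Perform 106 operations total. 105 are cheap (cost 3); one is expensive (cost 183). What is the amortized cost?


Formula: Amortized cost = Total cost / Operations
Total cost = (105 * 3) + (1 * 183)
Total cost = 315 + 183 = 498
Amortized = 498 / 106 = 4.6981

4.6981


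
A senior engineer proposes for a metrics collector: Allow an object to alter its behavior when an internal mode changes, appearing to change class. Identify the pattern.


This matches the State pattern

State


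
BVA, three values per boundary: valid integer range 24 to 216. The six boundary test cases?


Range: [24, 216]
Boundaries: just below min, min, min+1, max-1, max, just above max
Values: [23, 24, 25, 215, 216, 217]

[23, 24, 25, 215, 216, 217]


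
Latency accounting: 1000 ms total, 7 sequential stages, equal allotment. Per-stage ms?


Formula: per_stage = total_budget / stages
per_stage = 1000 / 7
per_stage = 142.86 ms

142.86 ms


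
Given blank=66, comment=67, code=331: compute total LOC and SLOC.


Total LOC = blank + comment + code
Total LOC = 66 + 67 + 331 = 464
SLOC (source only) = code = 331

Total LOC: 464, SLOC: 331


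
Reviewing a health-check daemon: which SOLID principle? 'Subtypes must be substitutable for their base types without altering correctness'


This describes the Liskov Substitution Principle (LSP)

Liskov Substitution Principle (LSP)


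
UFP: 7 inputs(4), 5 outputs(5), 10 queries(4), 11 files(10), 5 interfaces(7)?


UFP = EI*4 + EO*5 + EQ*4 + ILF*10 + EIF*7
UFP = 7*4 + 5*5 + 10*4 + 11*10 + 5*7
UFP = 28 + 25 + 40 + 110 + 35
UFP = 238

238


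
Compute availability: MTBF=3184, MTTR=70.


Availability = MTBF / (MTBF + MTTR)
Availability = 3184 / (3184 + 70)
Availability = 3184 / 3254
Availability = 97.8488%

97.8488%


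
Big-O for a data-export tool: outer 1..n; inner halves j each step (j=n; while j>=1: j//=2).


Reasoning: n times log n
Complexity: O(n log n)

O(n log n)


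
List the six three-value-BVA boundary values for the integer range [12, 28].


Range: [12, 28]
Boundaries: just below min, min, min+1, max-1, max, just above max
Values: [11, 12, 13, 27, 28, 29]

[11, 12, 13, 27, 28, 29]


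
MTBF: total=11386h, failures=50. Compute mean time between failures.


Formula: MTBF = Total operating time / Number of failures
MTBF = 11386 / 50
MTBF = 227.72 hours

227.72 hours


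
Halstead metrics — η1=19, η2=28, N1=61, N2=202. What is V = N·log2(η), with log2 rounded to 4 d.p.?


Formula: V = N * log2(η), where N = N1 + N2 and η = η1 + η2
η = 19 + 28 = 47
N = 61 + 202 = 263
log2(47) ≈ 5.5546
V = 263 * 5.5546 = 1460.86

1460.86


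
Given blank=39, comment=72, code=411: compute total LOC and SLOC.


Total LOC = blank + comment + code
Total LOC = 39 + 72 + 411 = 522
SLOC (source only) = code = 411

Total LOC: 522, SLOC: 411


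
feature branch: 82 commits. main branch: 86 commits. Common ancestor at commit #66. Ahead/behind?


Common ancestor: commit #66
feature commits after divergence: 82 - 66 = 16
main commits after divergence: 86 - 66 = 20
feature is 16 commits ahead of main
main is 20 commits ahead of feature

feature ahead: 16, main ahead: 20


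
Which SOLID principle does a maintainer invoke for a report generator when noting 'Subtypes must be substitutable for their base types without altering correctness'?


This describes the Liskov Substitution Principle (LSP)

Liskov Substitution Principle (LSP)


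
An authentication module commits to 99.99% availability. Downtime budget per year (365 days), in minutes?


Formula: allowed downtime = period * (100 - SLA) / 100
Period (year (365 days)) = 525600 minutes
Unavailability fraction = (100 - 99.99) / 100
Allowed downtime = 525600 * (100 - 99.99) / 100
Allowed downtime = 52.56 minutes

52.56 minutes


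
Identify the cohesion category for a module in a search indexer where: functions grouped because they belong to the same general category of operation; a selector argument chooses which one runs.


Reasoning: Grouped by category of activity, not by data or sequence
Type: Logical cohesion

Logical cohesion


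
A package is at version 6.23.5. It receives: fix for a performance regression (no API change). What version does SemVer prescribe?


Current: 6.23.5
Change category: 'fix for a performance regression (no API change)' → patch bump
SemVer rule: patch bump → increment PATCH (MAJOR and MINOR unchanged)
New: 6.23.6

6.23.6


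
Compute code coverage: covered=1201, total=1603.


Coverage = covered / total * 100
Coverage = 1201 / 1603 * 100
Coverage = 74.92%

74.92%


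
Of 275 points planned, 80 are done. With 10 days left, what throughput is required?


Formula: Required rate = Remaining points / Days left
Remaining = 275 - 80 = 195 points
Required rate = 195 / 10 = 19.5 points/day

19.5 points/day


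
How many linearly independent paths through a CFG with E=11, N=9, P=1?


Formula: V(G) = E - N + 2P
V(G) = 11 - 9 + 2*1
V(G) = 2 + 2
V(G) = 4

4


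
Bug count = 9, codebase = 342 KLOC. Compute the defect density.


Defect density = defects / KLOC
Defect density = 9 / 342
Defect density = 0.026 defects/KLOC

0.026 defects/KLOC


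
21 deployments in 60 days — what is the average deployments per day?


Formula: deployments per day = releases / days
= 21 / 60
= 0.35 deploys/day
(equivalently, 2.45 deploys/week)

0.35 deploys/day


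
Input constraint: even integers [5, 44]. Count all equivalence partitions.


Constraint: even integers in [5, 44]
Class 1: x < 5 — out-of-range invalid
Class 2: x in [5,44] but odd — wrong type invalid
Class 3: x in [5,44] and even — valid
Class 4: x > 44 — out-of-range invalid
Total equivalence classes: 4

4 equivalence classes


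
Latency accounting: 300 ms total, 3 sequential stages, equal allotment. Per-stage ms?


Formula: per_stage = total_budget / stages
per_stage = 300 / 3
per_stage = 100.0 ms

100.0 ms


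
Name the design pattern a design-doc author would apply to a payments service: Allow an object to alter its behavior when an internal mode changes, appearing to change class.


This matches the State pattern

State


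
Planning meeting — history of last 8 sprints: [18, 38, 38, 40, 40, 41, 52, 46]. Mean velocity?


Formula: Avg velocity = Total points / Number of sprints
Points: [18, 38, 38, 40, 40, 41, 52, 46]
Sum = 18 + 38 + 38 + 40 + 40 + 41 + 52 + 46 = 313
Avg velocity = 313 / 8 = 39.13 points/sprint

39.13 points/sprint


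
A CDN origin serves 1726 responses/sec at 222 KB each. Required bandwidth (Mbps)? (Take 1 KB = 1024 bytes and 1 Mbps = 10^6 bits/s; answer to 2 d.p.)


Formula: Mbps = payload_bytes * RPS * 8 / 1e6
Payload per request = 222 KB = 222 * 1024 = 227328 bytes
Total bytes/sec = 227328 * 1726 = 392368128
Total bits/sec = 392368128 * 8 = 3138945024
Mbps = 3138945024 / 1e6 = 3138.95

3138.95 Mbps


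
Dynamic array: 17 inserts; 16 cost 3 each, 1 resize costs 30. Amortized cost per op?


Formula: Amortized cost = Total cost / Operations
Total cost = (16 * 3) + (1 * 30)
Total cost = 48 + 30 = 78
Amortized = 78 / 17 = 4.5882

4.5882


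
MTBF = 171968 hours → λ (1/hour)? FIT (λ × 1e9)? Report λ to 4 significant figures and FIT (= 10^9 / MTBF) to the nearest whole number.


Formula: λ = 1 / MTBF; FIT = λ × 1e9 = 1e9 / MTBF
λ = 1 / 171968 ≈ 5.815e-06 failures/hour
FIT = 1e9 / 171968 ≈ 5815 failures per 1e9 hours (nearest whole number)

λ = 5.815e-06 /h, FIT = 5815


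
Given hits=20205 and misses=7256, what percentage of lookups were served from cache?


Formula: hit rate = hits / (hits + misses) * 100
hit rate = 20205 / (20205 + 7256) * 100
hit rate = 20205 / 27461 * 100
hit rate = 73.58%

73.58%


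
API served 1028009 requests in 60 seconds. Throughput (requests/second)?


Formula: throughput = requests / seconds
throughput = 1028009 / 60
throughput = 17133.48 requests/second

17133.48 requests/second


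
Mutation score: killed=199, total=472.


Mutation score = killed / total * 100
Mutation score = 199 / 472 * 100
Mutation score = 42.16%

42.16%


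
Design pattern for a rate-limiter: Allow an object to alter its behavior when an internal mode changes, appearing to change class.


This matches the State pattern

State


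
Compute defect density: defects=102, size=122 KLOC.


Defect density = defects / KLOC
Defect density = 102 / 122
Defect density = 0.836 defects/KLOC

0.836 defects/KLOC


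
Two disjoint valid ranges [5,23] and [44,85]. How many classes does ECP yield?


Valid ranges: [5,23] and [44,85]
Class 1: x < 5 — invalid
Class 2: 5 ≤ x ≤ 23 — valid
Class 3: 23 < x < 44 — invalid (gap between ranges)
Class 4: 44 ≤ x ≤ 85 — valid
Class 5: x > 85 — invalid
Total equivalence classes: 5

5 equivalence classes


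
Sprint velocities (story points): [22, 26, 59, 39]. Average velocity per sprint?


Formula: Avg velocity = Total points / Number of sprints
Points: [22, 26, 59, 39]
Sum = 22 + 26 + 59 + 39 = 146
Avg velocity = 146 / 4 = 36.5 points/sprint

36.5 points/sprint


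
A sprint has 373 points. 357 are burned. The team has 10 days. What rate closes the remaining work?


Formula: Required rate = Remaining points / Days left
Remaining = 373 - 357 = 16 points
Required rate = 16 / 10 = 1.6 points/day

1.6 points/day


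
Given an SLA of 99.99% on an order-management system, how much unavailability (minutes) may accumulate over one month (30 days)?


Formula: allowed downtime = period * (100 - SLA) / 100
Period (month (30 days)) = 43200 minutes
Unavailability fraction = (100 - 99.99) / 100
Allowed downtime = 43200 * (100 - 99.99) / 100
Allowed downtime = 4.32 minutes

4.32 minutes


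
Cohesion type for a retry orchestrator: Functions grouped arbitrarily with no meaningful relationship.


Reasoning: Worst: random grouping
Type: Coincidental cohesion

Coincidental cohesion


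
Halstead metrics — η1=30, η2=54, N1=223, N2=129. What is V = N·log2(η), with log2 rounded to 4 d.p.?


Formula: V = N * log2(η), where N = N1 + N2 and η = η1 + η2
η = 30 + 54 = 84
N = 223 + 129 = 352
log2(84) ≈ 6.3923
V = 352 * 6.3923 = 2250.09

2250.09


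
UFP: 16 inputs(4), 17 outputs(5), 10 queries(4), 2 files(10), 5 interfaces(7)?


UFP = EI*4 + EO*5 + EQ*4 + ILF*10 + EIF*7
UFP = 16*4 + 17*5 + 10*4 + 2*10 + 5*7
UFP = 64 + 85 + 40 + 20 + 35
UFP = 244

244


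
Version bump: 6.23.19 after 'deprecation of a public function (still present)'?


Current: 6.23.19
Change category: 'deprecation of a public function (still present)' → minor bump
SemVer rule: minor bump → increment MINOR, reset PATCH to 0 (MAJOR unchanged)
New: 6.24.0

6.24.0


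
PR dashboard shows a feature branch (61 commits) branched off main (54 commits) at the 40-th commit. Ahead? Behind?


Common ancestor: commit #40
feature commits after divergence: 61 - 40 = 21
main commits after divergence: 54 - 40 = 14
feature is 21 commits ahead of main
main is 14 commits ahead of feature

feature ahead: 21, main ahead: 14


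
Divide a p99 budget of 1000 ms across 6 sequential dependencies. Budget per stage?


Formula: per_stage = total_budget / stages
per_stage = 1000 / 6
per_stage = 166.67 ms

166.67 ms


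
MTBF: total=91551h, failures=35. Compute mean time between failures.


Formula: MTBF = Total operating time / Number of failures
MTBF = 91551 / 35
MTBF = 2615.74 hours

2615.74 hours


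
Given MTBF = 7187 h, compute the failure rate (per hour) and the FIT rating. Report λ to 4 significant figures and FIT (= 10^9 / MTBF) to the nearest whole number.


Formula: λ = 1 / MTBF; FIT = λ × 1e9 = 1e9 / MTBF
λ = 1 / 7187 ≈ 1.391e-04 failures/hour
FIT = 1e9 / 7187 ≈ 139140 failures per 1e9 hours (nearest whole number)

λ = 1.391e-04 /h, FIT = 139140


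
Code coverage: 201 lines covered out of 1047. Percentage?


Coverage = covered / total * 100
Coverage = 201 / 1047 * 100
Coverage = 19.2%

19.2%


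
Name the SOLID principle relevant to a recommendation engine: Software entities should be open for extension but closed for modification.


This describes the Open/Closed Principle (OCP)

Open/Closed Principle (OCP)


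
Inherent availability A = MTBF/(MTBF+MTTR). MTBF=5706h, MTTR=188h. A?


Availability = MTBF / (MTBF + MTTR)
Availability = 5706 / (5706 + 188)
Availability = 5706 / 5894
Availability = 96.8103%

96.8103%


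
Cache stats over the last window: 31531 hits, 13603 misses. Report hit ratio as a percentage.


Formula: hit rate = hits / (hits + misses) * 100
hit rate = 31531 / (31531 + 13603) * 100
hit rate = 31531 / 45134 * 100
hit rate = 69.86%

69.86%


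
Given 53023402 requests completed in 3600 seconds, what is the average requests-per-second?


Formula: throughput = requests / seconds
throughput = 53023402 / 3600
throughput = 14728.72 requests/second

14728.72 requests/second


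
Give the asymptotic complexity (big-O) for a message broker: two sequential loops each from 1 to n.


Reasoning: sequential dominates: O(n) + O(n) = O(n)
Complexity: O(n)

O(n)


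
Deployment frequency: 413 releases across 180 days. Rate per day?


Formula: deployments per day = releases / days
= 413 / 180
= 2.294 deploys/day
(equivalently, 16.06 deploys/week)

2.294 deploys/day
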